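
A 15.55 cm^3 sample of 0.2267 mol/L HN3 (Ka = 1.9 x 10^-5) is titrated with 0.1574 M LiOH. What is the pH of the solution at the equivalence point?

8.84

n(HN3) = 0.2267 x 0.01555 = 0.003525 mol; V(LiOH) at equivalence = 0.003525/0.1574 = 0.02240 L.
At equivalence all the acid is converted to N3-; total volume = 0.01555 + 0.02240 = 0.03795 L, so [N3-] = 0.003525/0.03795 = 0.09290 M.
Kb = Kw/Ka = 1.0e-14 / 1.9 x 10^-5 = 5.26e-10.
[OH^-] = sqrt(Kb x [N3-]) = sqrt(5.26e-10 x 0.09290) = 6.99e-6 M.
pOH = 5.16, so pH = 14.00 - 5.16 = 8.84.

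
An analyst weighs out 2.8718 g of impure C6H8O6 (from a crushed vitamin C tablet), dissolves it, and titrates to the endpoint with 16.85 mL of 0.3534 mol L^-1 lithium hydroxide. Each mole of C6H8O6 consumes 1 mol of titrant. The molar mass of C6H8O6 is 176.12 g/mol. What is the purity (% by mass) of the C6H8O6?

n(LiOH) = 0.3534 x 0.01685 = 0.005955 mol.
n(C6H8O6) = 0.005955 / 1 = 0.005955 mol.
mass of C6H8O6 = 0.005955 x 176.12 = 1.049 g.
% purity = 1.049 / 2.8718 x 100 = 36.5%.

36.5%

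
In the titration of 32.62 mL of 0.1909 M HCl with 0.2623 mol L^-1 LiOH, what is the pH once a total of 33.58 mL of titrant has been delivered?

12.59

n(acid) = 0.1909 x 0.03262 = 0.006227 mol; n(LiOH) added = 0.2623 x 0.03358 = 0.008808 mol.
Base is in excess by 0.008808 - 0.006227 = 0.002581 mol in a total volume of 0.06620 L.
[OH^-] = 0.002581/0.06620 = 0.03899 M, so pOH = 1.41 and pH = 14.00 - 1.41 = 12.59.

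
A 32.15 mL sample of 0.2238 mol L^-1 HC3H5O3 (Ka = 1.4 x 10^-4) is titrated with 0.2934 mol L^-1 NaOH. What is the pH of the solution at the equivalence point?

8.48

n(HC3H5O3) = 0.2238 x 0.03215 = 0.007195 mol; V(NaOH) at equivalence = 0.007195/0.2934 = 0.02452 L.
At equivalence all the acid is converted to C3H5O3-; total volume = 0.03215 + 0.02452 = 0.05667 L, so [C3H5O3-] = 0.007195/0.05667 = 0.1270 M.
Kb = Kw/Ka = 1.0e-14 / 1.4 x 10^-4 = 7.14e-11.
[OH^-] = sqrt(Kb x [C3H5O3-]) = sqrt(7.14e-11 x 0.1270) = 3.01e-6 M.
pOH = 5.52, so pH = 14.00 - 5.52 = 8.48.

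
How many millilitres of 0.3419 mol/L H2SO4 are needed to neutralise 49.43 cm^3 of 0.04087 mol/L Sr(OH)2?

5.91 mL

n(Sr(OH)2) = 0.04087 mol/L x 0.04943 L = 0.002020 mol.
At equivalence n(H2SO4) = n(Sr(OH)2) = 0.002020 mol.
V(H2SO4) = 0.002020 / 0.3419 = 0.005909 L = 5.91 mL.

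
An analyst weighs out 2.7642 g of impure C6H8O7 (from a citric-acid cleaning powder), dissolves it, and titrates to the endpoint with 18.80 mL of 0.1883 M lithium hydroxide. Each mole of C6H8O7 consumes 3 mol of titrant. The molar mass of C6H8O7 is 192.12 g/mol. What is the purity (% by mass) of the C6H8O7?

n(LiOH) = 0.1883 x 0.01880 = 0.003540 mol.
n(C6H8O7) = 0.003540 / 3 = 0.001180 mol.
mass of C6H8O7 = 0.001180 x 192.12 = 0.2267 g.
% purity = 0.2267 / 2.7642 x 100 = 8.20%.

8.20%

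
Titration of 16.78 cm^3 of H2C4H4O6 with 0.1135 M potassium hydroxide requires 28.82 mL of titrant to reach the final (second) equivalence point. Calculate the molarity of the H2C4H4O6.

n(KOH) = 0.1135 x 0.02882 = 0.003271 mol.
At the final (second) equivalence point, 2 mol OH^- react per mol H2C4H4O6, so n(H2C4H4O6) = 0.003271 / 2 = 0.001636 mol.
[H2C4H4O6] = 0.001636 / 0.01678 L = 0.0975 M.

0.0975 M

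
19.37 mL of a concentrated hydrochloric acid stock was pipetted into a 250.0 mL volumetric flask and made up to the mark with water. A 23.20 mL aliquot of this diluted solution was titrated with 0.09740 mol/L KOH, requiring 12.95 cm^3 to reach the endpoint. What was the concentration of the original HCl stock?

n(KOH) = 0.09740 x 0.01295 = 0.001261 mol.
n(HCl) in the aliquot = 0.001261 mol.
[diluted HCl] = 0.001261 / 0.02320 = 0.05437 M.
Dilution factor = 250.0/19.37 = 12.91, so [stock] = 0.05437 x 12.91 = 0.702 M.

0.702 M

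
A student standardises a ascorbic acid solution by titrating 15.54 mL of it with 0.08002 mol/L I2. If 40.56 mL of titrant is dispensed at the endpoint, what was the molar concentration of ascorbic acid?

n(I2) = 0.08002 x 0.04056 = 0.003246 mol.
From the balanced equation, 1 mol I2 reacts with 1 mol ascorbic acid, so n(ascorbic acid) = 0.003246 x 1/1 = 0.003246 mol.
[ascorbic acid] = 0.003246 / 0.01554 L = 0.209 M.

0.209 M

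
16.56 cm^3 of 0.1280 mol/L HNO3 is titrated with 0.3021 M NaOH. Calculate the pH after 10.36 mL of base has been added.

12.57

n(acid) = 0.1280 x 0.01656 = 0.002120 mol; n(NaOH) added = 0.3021 x 0.01036 = 0.003130 mol.
Base is in excess by 0.003130 - 0.002120 = 0.001010 mol in a total volume of 0.02692 L.
[OH^-] = 0.001010/0.02692 = 0.03752 M, so pOH = 1.43 and pH = 14.00 - 1.43 = 12.57.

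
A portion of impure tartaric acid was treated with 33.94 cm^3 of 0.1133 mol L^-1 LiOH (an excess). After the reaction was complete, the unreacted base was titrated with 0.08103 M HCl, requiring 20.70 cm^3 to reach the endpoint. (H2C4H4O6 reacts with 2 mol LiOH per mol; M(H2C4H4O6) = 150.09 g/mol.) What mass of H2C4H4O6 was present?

Total n(LiOH) added = 0.1133 x 0.03394 = 0.003845 mol.
n(HCl) used = 0.08103 x 0.02070 = 0.001677 mol, which equals the excess n(LiOH).
So n(LiOH) consumed by the sample = 0.003845 - 0.001677 = 0.002168 mol.
n(H2C4H4O6) = 0.002168 / 2 = 0.001084 mol.
mass = 0.001084 mol x 150.09 g/mol = 0.163 g.

0.163 g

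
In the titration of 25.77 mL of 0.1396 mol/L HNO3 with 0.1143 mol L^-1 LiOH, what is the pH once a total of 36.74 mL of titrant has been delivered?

11.98

n(acid) = 0.1396 x 0.02577 = 0.003597 mol; n(LiOH) added = 0.1143 x 0.03674 = 0.004199 mol.
Base is in excess by 0.004199 - 0.003597 = 0.0006019 mol in a total volume of 0.06251 L.
[OH^-] = 0.0006019/0.06251 = 0.009629 M, so pOH = 2.02 and pH = 14.00 - 2.02 = 11.98.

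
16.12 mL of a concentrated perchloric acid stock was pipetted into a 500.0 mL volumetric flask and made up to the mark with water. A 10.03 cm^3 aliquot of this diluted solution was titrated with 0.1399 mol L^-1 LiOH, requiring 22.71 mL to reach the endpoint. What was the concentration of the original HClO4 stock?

9.83 M

n(LiOH) = 0.1399 x 0.02271 = 0.003177 mol.
n(HClO4) in the aliquot = 0.003177 mol.
[diluted HClO4] = 0.003177 / 0.01003 = 0.3168 M.
Dilution factor = 500.0/16.12 = 31.02, so [stock] = 0.3168 x 31.02 = 9.83 M.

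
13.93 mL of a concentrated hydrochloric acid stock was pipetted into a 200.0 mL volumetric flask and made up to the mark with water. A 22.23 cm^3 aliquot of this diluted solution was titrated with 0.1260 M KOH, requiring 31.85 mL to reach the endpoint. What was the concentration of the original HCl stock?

n(KOH) = 0.1260 x 0.03185 = 0.004013 mol.
n(HCl) in the aliquot = 0.004013 mol.
[diluted HCl] = 0.004013 / 0.02223 = 0.1805 M.
Dilution factor = 200.0/13.93 = 14.36, so [stock] = 0.1805 x 14.36 = 2.59 M.

2.59 M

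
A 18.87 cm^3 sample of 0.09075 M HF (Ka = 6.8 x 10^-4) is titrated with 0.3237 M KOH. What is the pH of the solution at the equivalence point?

8.01

n(HF) = 0.09075 x 0.01887 = 0.001712 mol; V(KOH) at equivalence = 0.001712/0.3237 = 0.005290 L.
At equivalence all the acid is converted to F-; total volume = 0.01887 + 0.005290 = 0.02416 L, so [F-] = 0.001712/0.02416 = 0.07088 M.
Kb = Kw/Ka = 1.0e-14 / 6.8 x 10^-4 = 1.47e-11.
[OH^-] = sqrt(Kb x [F-]) = sqrt(1.47e-11 x 0.07088) = 1.02e-6 M.
pOH = 5.99, so pH = 14.00 - 5.99 = 8.01.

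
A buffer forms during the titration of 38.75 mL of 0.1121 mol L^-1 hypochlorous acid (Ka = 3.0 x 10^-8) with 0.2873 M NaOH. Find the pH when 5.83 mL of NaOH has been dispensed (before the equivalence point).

7.32

Initial n(HClO) = 0.1121 x 0.03875 = 0.004344 mol.
n(NaOH) added = 0.2873 x 0.005830 = 0.001675 mol, converting that many moles of HClO to ClO-.
Remaining n(HClO) = 0.002669 mol; n(ClO-) = 0.001675 mol.
By Henderson-Hasselbalch, pH = pKa + log([A^-]/[HA]) = 7.52 + log(0.001675/0.002669) = 7.52 + (-0.20) = 7.32.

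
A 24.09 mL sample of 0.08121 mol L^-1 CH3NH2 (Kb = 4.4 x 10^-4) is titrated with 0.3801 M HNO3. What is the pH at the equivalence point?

n(CH3NH2) = 0.08121 x 0.02409 = 0.001956 mol; V(HNO3) at equivalence = 0.001956/0.3801 = 0.005147 L.
At equivalence the base is fully converted to CH3NH3+; total volume = 0.02924 L, so [CH3NH3+] = 0.001956/0.02924 = 0.06691 M.
Ka(CH3NH3+) = Kw/Kb = 1.0e-14 / 4.4 x 10^-4 = 2.27e-11.
[H^+] = sqrt(Ka x [CH3NH3+]) = sqrt(2.27e-11 x 0.06691) = 1.23e-6 M.
pH = -log(1.23e-6) = 5.91.

5.91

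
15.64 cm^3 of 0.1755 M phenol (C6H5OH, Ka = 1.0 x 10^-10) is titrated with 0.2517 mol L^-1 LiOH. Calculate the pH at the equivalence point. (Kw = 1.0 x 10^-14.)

n(C6H5OH) = 0.1755 x 0.01564 = 0.002745 mol; V(LiOH) at equivalence = 0.002745/0.2517 = 0.01091 L.
At equivalence all the acid is converted to C6H5O-; total volume = 0.01564 + 0.01091 = 0.02655 L, so [C6H5O-] = 0.002745/0.02655 = 0.1034 M.
Kb = Kw/Ka = 1.0e-14 / 1.0 x 10^-10 = 0.000100.
[OH^-] = sqrt(Kb x [C6H5O-]) = sqrt(0.000100 x 0.1034) = 0.00322 M.
pOH = 2.49, so pH = 14.00 - 2.49 = 11.51.

11.51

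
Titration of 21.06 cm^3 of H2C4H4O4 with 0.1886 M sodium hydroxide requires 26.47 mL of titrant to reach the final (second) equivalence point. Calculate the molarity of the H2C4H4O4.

0.119 M

n(NaOH) = 0.1886 x 0.02647 = 0.004992 mol.
At the final (second) equivalence point, 2 mol OH^- react per mol H2C4H4O4, so n(H2C4H4O4) = 0.004992 / 2 = 0.002496 mol.
[H2C4H4O4] = 0.002496 / 0.02106 L = 0.119 M.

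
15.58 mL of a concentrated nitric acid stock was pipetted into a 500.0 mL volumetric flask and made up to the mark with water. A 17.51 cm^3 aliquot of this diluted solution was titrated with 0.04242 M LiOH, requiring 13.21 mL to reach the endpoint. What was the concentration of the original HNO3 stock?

1.03 M

n(LiOH) = 0.04242 x 0.01321 = 0.0005604 mol.
n(HNO3) in the aliquot = 0.0005604 mol.
[diluted HNO3] = 0.0005604 / 0.01751 = 0.03200 M.
Dilution factor = 500.0/15.58 = 32.09, so [stock] = 0.03200 x 32.09 = 1.03 M.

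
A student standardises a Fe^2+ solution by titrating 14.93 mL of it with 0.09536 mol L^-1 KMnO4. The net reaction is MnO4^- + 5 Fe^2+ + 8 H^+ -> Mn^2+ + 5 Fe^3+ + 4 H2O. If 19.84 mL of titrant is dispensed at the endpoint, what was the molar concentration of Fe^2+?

n(KMnO4) = 0.09536 x 0.01984 = 0.001892 mol.
From the balanced equation, 1 mol KMnO4 reacts with 5 mol Fe^2+, so n(Fe^2+) = 0.001892 x 5/1 = 0.009460 mol.
[Fe^2+] = 0.009460 / 0.01493 L = 0.634 M.

0.634 M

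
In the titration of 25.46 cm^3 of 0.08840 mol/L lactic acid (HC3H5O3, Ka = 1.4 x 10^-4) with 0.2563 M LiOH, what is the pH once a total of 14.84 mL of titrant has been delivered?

12.59

n(acid) = 0.08840 x 0.02546 = 0.002251 mol; n(LiOH) added = 0.2563 x 0.01484 = 0.003803 mol.
Base is in excess by 0.003803 - 0.002251 = 0.001553 mol in a total volume of 0.04030 L.
[OH^-] = 0.001553/0.04030 = 0.03853 M, so pOH = 1.41 and pH = 14.00 - 1.41 = 12.59.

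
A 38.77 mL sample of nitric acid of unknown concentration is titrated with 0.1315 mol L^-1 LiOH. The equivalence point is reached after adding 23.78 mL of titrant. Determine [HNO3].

n(LiOH) delivered = 0.1315 x 0.02378 = 0.003127 mol.
For a 1:1 reaction, n(HNO3) = 0.003127 mol.
[HNO3] = 0.003127 mol / 0.03877 L = 0.0807 M.

0.0807 M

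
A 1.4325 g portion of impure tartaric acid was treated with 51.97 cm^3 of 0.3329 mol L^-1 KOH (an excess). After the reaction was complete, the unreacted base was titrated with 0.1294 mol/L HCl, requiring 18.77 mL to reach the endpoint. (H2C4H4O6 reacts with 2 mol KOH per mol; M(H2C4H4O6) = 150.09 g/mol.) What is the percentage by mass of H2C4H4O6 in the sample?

77.9%

Total n(KOH) added = 0.3329 x 0.05197 = 0.01730 mol.
n(HCl) used = 0.1294 x 0.01877 = 0.002429 mol, which equals the excess n(KOH).
So n(KOH) consumed by the sample = 0.01730 - 0.002429 = 0.01487 mol.
n(H2C4H4O6) = 0.01487 / 2 = 0.007436 mol.
mass H2C4H4O6 = 0.007436 x 150.09 = 1.116 g, so %H2C4H4O6 = 1.116/1.4325 x 100 = 77.9%.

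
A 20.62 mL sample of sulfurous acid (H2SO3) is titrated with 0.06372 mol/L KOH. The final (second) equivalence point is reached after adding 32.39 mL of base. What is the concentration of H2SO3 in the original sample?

0.0500 M

n(KOH) = 0.06372 x 0.03239 = 0.002064 mol.
At the final (second) equivalence point, 2 mol OH^- react per mol H2SO3, so n(H2SO3) = 0.002064 / 2 = 0.001032 mol.
[H2SO3] = 0.001032 / 0.02062 L = 0.0500 M.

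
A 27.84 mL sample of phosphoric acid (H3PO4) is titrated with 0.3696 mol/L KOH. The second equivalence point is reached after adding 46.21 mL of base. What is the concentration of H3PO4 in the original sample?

n(KOH) = 0.3696 x 0.04621 = 0.01708 mol.
At the second equivalence point, 2 mol OH^- react per mol H3PO4, so n(H3PO4) = 0.01708 / 2 = 0.008540 mol.
[H3PO4] = 0.008540 / 0.02784 L = 0.307 M.

0.307 M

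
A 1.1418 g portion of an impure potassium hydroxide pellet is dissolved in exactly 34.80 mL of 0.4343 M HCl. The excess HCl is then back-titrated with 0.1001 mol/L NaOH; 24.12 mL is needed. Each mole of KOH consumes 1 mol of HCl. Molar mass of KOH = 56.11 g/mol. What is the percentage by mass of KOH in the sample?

62.4%

Total n(HCl) added = 0.4343 x 0.03480 = 0.01511 mol.
n(NaOH) used = 0.1001 x 0.02412 = 0.002414 mol, which equals the excess n(HCl).
So n(HCl) consumed by the sample = 0.01511 - 0.002414 = 0.01270 mol.
n(KOH) = 0.01270 / 1 = 0.01270 mol.
mass KOH = 0.01270 x 56.11 = 0.7126 g, so %KOH = 0.7126/1.1418 x 100 = 62.4%.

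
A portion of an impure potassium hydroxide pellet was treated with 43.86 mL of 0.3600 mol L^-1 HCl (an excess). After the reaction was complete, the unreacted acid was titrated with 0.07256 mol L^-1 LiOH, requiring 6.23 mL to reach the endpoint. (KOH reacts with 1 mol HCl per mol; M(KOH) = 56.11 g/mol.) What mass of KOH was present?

0.861 g

Total n(HCl) added = 0.3600 x 0.04386 = 0.01579 mol.
n(LiOH) used = 0.07256 x 0.006230 = 0.0004520 mol, which equals the excess n(HCl).
So n(HCl) consumed by the sample = 0.01579 - 0.0004520 = 0.01534 mol.
n(KOH) = 0.01534 / 1 = 0.01534 mol.
mass = 0.01534 mol x 56.11 g/mol = 0.861 g.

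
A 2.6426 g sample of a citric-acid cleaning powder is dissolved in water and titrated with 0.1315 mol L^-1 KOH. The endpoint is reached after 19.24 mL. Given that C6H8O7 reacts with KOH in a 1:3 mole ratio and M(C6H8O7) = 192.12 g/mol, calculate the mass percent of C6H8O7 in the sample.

6.13%

n(KOH) = 0.1315 x 0.01924 = 0.002530 mol.
n(C6H8O7) = 0.002530 / 3 = 0.0008434 mol.
mass of C6H8O7 = 0.0008434 x 192.12 = 0.1620 g.
% purity = 0.1620 / 2.6426 x 100 = 6.13%.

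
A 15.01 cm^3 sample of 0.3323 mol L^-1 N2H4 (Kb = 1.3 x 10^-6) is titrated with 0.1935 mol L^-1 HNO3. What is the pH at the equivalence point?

4.51

n(N2H4) = 0.3323 x 0.01501 = 0.004988 mol; V(HNO3) at equivalence = 0.004988/0.1935 = 0.02578 L.
At equivalence the base is fully converted to N2H5+; total volume = 0.04079 L, so [N2H5+] = 0.004988/0.04079 = 0.1223 M.
Ka(N2H5+) = Kw/Kb = 1.0e-14 / 1.3 x 10^-6 = 7.69e-9.
[H^+] = sqrt(Ka x [N2H5+]) = sqrt(7.69e-9 x 0.1223) = 3.07e-5 M.
pH = -log(3.07e-5) = 4.51.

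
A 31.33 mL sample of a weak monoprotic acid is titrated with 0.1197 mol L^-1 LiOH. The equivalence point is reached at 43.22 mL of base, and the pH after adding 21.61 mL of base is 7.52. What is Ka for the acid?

3.0 x 10^-8

21.61 mL is half of the equivalence volume, so this is the half-equivalence point where [HA] = [A^-].
At half-equivalence pH = pKa, so pKa = 7.52.
Ka = 10^(-7.52) = 3.0 x 10^-8.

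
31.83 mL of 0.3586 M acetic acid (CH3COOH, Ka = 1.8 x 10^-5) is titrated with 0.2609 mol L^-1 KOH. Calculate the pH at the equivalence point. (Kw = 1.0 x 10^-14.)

n(CH3COOH) = 0.3586 x 0.03183 = 0.01141 mol; V(KOH) at equivalence = 0.01141/0.2609 = 0.04375 L.
At equivalence all the acid is converted to CH3COO-; total volume = 0.03183 + 0.04375 = 0.07558 L, so [CH3COO-] = 0.01141/0.07558 = 0.1510 M.
Kb = Kw/Ka = 1.0e-14 / 1.8 x 10^-5 = 5.56e-10.
[OH^-] = sqrt(Kb x [CH3COO-]) = sqrt(5.56e-10 x 0.1510) = 9.16e-6 M.
pOH = 5.04, so pH = 14.00 - 5.04 = 8.96.

8.96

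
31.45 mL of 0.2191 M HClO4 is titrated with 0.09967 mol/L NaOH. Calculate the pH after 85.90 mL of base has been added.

n(acid) = 0.2191 x 0.03145 = 0.006891 mol; n(NaOH) added = 0.09967 x 0.08590 = 0.008562 mol.
Base is in excess by 0.008562 - 0.006891 = 0.001671 mol in a total volume of 0.1174 L.
[OH^-] = 0.001671/0.1174 = 0.01424 M, so pOH = 1.85 and pH = 14.00 - 1.85 = 12.15.

12.15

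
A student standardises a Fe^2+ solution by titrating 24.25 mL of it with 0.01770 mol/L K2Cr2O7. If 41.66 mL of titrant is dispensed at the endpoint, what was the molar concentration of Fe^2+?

0.182 M

n(K2Cr2O7) = 0.01770 x 0.04166 = 0.0007374 mol.
From the balanced equation, 1 mol K2Cr2O7 reacts with 6 mol Fe^2+, so n(Fe^2+) = 0.0007374 x 6/1 = 0.004424 mol.
[Fe^2+] = 0.004424 / 0.02425 L = 0.182 M.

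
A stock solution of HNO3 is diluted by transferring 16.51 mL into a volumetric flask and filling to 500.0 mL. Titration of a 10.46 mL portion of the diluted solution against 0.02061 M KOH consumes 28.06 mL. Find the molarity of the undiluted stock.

1.67 M

n(KOH) = 0.02061 x 0.02806 = 0.0005783 mol.
n(HNO3) in the aliquot = 0.0005783 mol.
[diluted HNO3] = 0.0005783 / 0.01046 = 0.05529 M.
Dilution factor = 500.0/16.51 = 30.28, so [stock] = 0.05529 x 30.28 = 1.67 M.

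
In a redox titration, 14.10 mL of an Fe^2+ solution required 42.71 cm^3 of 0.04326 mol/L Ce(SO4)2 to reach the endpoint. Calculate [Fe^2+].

n(Ce(SO4)2) = 0.04326 x 0.04271 = 0.001848 mol.
From the balanced equation, 1 mol Ce(SO4)2 reacts with 1 mol Fe^2+, so n(Fe^2+) = 0.001848 x 1/1 = 0.001848 mol.
[Fe^2+] = 0.001848 / 0.01410 L = 0.131 M.

0.131 M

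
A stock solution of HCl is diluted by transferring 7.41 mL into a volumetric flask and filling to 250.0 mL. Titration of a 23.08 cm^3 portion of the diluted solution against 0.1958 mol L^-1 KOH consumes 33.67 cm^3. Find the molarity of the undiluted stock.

n(KOH) = 0.1958 x 0.03367 = 0.006593 mol.
n(HCl) in the aliquot = 0.006593 mol.
[diluted HCl] = 0.006593 / 0.02308 = 0.2856 M.
Dilution factor = 250.0/7.410 = 33.74, so [stock] = 0.2856 x 33.74 = 9.64 M.

9.64 M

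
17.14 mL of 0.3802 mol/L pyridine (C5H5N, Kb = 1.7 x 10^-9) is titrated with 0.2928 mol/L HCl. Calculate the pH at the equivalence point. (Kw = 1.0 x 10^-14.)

3.01

n(C5H5N) = 0.3802 x 0.01714 = 0.006517 mol; V(HCl) at equivalence = 0.006517/0.2928 = 0.02226 L.
At equivalence the base is fully converted to C5H5NH+; total volume = 0.03940 L, so [C5H5NH+] = 0.006517/0.03940 = 0.1654 M.
Ka(C5H5NH+) = Kw/Kb = 1.0e-14 / 1.7 x 10^-9 = 5.88e-6.
[H^+] = sqrt(Ka x [C5H5NH+]) = sqrt(5.88e-6 x 0.1654) = 0.000986 M.
pH = -log(0.000986) = 3.01.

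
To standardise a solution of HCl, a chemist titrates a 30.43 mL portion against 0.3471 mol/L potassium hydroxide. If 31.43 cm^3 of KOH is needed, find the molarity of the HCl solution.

0.359 M

n(KOH) delivered = 0.3471 x 0.03143 = 0.01091 mol.
For a 1:1 reaction, n(HCl) = 0.01091 mol.
[HCl] = 0.01091 mol / 0.03043 L = 0.359 M.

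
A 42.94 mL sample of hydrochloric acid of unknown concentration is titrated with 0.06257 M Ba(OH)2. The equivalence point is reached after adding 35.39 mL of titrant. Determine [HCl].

n(Ba(OH)2) delivered = 0.06257 x 0.03539 = 0.002214 mol.
The reaction is 2 HCl + 1 Ba(OH)2, so n(HCl) = 0.002214 x 2/1 = 0.004429 mol.
[HCl] = 0.004429 mol / 0.04294 L = 0.103 M.

0.103 M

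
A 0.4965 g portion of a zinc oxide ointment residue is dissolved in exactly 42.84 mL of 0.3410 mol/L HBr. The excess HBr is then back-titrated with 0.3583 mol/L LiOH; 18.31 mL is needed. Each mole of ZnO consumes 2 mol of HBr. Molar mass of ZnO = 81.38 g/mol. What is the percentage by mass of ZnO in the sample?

Total n(HBr) added = 0.3410 x 0.04284 = 0.01461 mol.
n(LiOH) used = 0.3583 x 0.01831 = 0.006560 mol, which equals the excess n(HBr).
So n(HBr) consumed by the sample = 0.01461 - 0.006560 = 0.008048 mol.
n(ZnO) = 0.008048 / 2 = 0.004024 mol.
mass ZnO = 0.004024 x 81.38 = 0.3275 g, so %ZnO = 0.3275/0.4965 x 100 = 66.0%.

66.0%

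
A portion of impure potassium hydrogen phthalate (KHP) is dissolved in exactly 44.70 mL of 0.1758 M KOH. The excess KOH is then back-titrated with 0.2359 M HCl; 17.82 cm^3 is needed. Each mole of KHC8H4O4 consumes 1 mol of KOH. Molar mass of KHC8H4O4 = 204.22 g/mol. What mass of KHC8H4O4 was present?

0.746 g

Total n(KOH) added = 0.1758 x 0.04470 = 0.007858 mol.
n(HCl) used = 0.2359 x 0.01782 = 0.004204 mol, which equals the excess n(KOH).
So n(KOH) consumed by the sample = 0.007858 - 0.004204 = 0.003655 mol.
n(KHC8H4O4) = 0.003655 / 1 = 0.003655 mol.
mass = 0.003655 mol x 204.22 g/mol = 0.746 g.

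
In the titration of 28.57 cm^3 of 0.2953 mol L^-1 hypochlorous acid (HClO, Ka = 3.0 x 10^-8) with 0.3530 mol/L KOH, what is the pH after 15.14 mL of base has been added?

Initial n(HClO) = 0.2953 x 0.02857 = 0.008437 mol.
n(KOH) added = 0.3530 x 0.01514 = 0.005344 mol, converting that many moles of HClO to ClO-.
Remaining n(HClO) = 0.003092 mol; n(ClO-) = 0.005344 mol.
By Henderson-Hasselbalch, pH = pKa + log([A^-]/[HA]) = 7.52 + log(0.005344/0.003092) = 7.52 + (+0.24) = 7.76.

7.76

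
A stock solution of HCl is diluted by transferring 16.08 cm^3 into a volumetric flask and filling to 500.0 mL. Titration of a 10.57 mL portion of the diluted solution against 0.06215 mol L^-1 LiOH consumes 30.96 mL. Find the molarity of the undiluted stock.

n(LiOH) = 0.06215 x 0.03096 = 0.001924 mol.
n(HCl) in the aliquot = 0.001924 mol.
[diluted HCl] = 0.001924 / 0.01057 = 0.1820 M.
Dilution factor = 500.0/16.08 = 31.09, so [stock] = 0.1820 x 31.09 = 5.66 M.

5.66 M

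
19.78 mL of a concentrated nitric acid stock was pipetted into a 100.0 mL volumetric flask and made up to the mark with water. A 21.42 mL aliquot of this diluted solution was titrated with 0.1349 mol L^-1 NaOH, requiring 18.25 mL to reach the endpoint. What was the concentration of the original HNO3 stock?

n(NaOH) = 0.1349 x 0.01825 = 0.002462 mol.
n(HNO3) in the aliquot = 0.002462 mol.
[diluted HNO3] = 0.002462 / 0.02142 = 0.1149 M.
Dilution factor = 100.0/19.78 = 5.056, so [stock] = 0.1149 x 5.056 = 0.581 M.

0.581 M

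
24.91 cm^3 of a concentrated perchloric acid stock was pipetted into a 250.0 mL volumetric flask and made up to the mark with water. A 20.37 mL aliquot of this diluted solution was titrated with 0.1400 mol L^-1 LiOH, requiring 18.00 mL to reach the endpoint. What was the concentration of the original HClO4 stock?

1.24 M

n(LiOH) = 0.1400 x 0.01800 = 0.002520 mol.
n(HClO4) in the aliquot = 0.002520 mol.
[diluted HClO4] = 0.002520 / 0.02037 = 0.1237 M.
Dilution factor = 250.0/24.91 = 10.04, so [stock] = 0.1237 x 10.04 = 1.24 M.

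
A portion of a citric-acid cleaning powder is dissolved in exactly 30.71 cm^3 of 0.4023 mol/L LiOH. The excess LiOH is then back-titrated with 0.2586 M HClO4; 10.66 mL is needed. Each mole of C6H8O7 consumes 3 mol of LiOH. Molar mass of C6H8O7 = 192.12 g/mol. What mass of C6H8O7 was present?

Total n(LiOH) added = 0.4023 x 0.03071 = 0.01235 mol.
n(HClO4) used = 0.2586 x 0.01066 = 0.002757 mol, which equals the excess n(LiOH).
So n(LiOH) consumed by the sample = 0.01235 - 0.002757 = 0.009598 mol.
n(C6H8O7) = 0.009598 / 3 = 0.003199 mol.
mass = 0.003199 mol x 192.12 g/mol = 0.615 g.

0.615 g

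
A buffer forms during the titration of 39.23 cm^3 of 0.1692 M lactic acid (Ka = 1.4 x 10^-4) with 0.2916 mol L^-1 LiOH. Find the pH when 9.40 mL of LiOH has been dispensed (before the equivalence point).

3.70

Initial n(HC3H5O3) = 0.1692 x 0.03923 = 0.006638 mol.
n(LiOH) added = 0.2916 x 0.009400 = 0.002741 mol, converting that many moles of HC3H5O3 to C3H5O3-.
Remaining n(HC3H5O3) = 0.003897 mol; n(C3H5O3-) = 0.002741 mol.
By Henderson-Hasselbalch, pH = pKa + log([A^-]/[HA]) = 3.85 + log(0.002741/0.003897) = 3.85 + (-0.15) = 3.70.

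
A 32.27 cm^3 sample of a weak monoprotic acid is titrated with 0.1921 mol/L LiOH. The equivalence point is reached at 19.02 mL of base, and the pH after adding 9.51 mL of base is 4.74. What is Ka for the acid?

1.8 x 10^-5

9.51 mL is half of the equivalence volume, so this is the half-equivalence point where [HA] = [A^-].
At half-equivalence pH = pKa, so pKa = 4.74.
Ka = 10^(-4.74) = 1.8 x 10^-5.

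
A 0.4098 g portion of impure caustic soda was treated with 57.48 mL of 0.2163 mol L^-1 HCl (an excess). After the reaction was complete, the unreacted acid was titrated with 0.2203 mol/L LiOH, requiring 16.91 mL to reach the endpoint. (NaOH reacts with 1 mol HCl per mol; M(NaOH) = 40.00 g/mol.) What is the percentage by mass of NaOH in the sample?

Total n(HCl) added = 0.2163 x 0.05748 = 0.01243 mol.
n(LiOH) used = 0.2203 x 0.01691 = 0.003725 mol, which equals the excess n(HCl).
So n(HCl) consumed by the sample = 0.01243 - 0.003725 = 0.008708 mol.
n(NaOH) = 0.008708 / 1 = 0.008708 mol.
mass NaOH = 0.008708 x 40.00 = 0.3483 g, so %NaOH = 0.3483/0.4098 x 100 = 85.0%.

85.0%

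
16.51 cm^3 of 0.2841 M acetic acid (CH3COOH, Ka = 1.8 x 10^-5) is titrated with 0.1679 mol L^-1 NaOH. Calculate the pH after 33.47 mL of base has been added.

12.27

n(acid) = 0.2841 x 0.01651 = 0.004690 mol; n(NaOH) added = 0.1679 x 0.03347 = 0.005620 mol.
Base is in excess by 0.005620 - 0.004690 = 0.0009291 mol in a total volume of 0.04998 L.
[OH^-] = 0.0009291/0.04998 = 0.01859 M, so pOH = 1.73 and pH = 14.00 - 1.73 = 12.27.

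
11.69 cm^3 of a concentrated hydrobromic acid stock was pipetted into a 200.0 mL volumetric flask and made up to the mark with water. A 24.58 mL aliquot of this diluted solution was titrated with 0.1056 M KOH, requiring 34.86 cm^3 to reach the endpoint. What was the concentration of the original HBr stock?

n(KOH) = 0.1056 x 0.03486 = 0.003681 mol.
n(HBr) in the aliquot = 0.003681 mol.
[diluted HBr] = 0.003681 / 0.02458 = 0.1498 M.
Dilution factor = 200.0/11.69 = 17.11, so [stock] = 0.1498 x 17.11 = 2.56 M.

2.56 M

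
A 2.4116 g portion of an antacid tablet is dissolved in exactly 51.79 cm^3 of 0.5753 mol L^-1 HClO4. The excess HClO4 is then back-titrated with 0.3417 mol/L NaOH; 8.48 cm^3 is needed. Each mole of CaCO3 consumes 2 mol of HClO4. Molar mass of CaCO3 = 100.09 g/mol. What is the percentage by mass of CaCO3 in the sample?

Total n(HClO4) added = 0.5753 x 0.05179 = 0.02979 mol.
n(NaOH) used = 0.3417 x 0.008480 = 0.002898 mol, which equals the excess n(HClO4).
So n(HClO4) consumed by the sample = 0.02979 - 0.002898 = 0.02690 mol.
n(CaCO3) = 0.02690 / 2 = 0.01345 mol.
mass CaCO3 = 0.01345 x 100.09 = 1.346 g, so %CaCO3 = 1.346/2.4116 x 100 = 55.8%.

55.8%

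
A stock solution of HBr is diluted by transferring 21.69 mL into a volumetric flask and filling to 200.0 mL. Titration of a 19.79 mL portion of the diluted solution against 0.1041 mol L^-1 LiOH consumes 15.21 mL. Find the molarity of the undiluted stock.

n(LiOH) = 0.1041 x 0.01521 = 0.001583 mol.
n(HBr) in the aliquot = 0.001583 mol.
[diluted HBr] = 0.001583 / 0.01979 = 0.08001 M.
Dilution factor = 200.0/21.69 = 9.221, so [stock] = 0.08001 x 9.221 = 0.738 M.

0.738 M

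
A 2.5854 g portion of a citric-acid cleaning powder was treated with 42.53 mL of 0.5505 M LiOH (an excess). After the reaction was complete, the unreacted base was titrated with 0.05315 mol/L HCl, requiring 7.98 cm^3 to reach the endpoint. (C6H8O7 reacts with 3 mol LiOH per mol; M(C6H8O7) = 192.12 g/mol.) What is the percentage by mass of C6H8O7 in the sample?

56.9%

Total n(LiOH) added = 0.5505 x 0.04253 = 0.02341 mol.
n(HCl) used = 0.05315 x 0.007980 = 0.0004241 mol, which equals the excess n(LiOH).
So n(LiOH) consumed by the sample = 0.02341 - 0.0004241 = 0.02299 mol.
n(C6H8O7) = 0.02299 / 3 = 0.007663 mol.
mass C6H8O7 = 0.007663 x 192.12 = 1.472 g, so %C6H8O7 = 1.472/2.5854 x 100 = 56.9%.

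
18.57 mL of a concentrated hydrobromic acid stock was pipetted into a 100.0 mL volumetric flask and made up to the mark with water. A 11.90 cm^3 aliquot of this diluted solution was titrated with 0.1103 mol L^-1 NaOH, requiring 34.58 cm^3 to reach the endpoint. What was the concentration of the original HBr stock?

n(NaOH) = 0.1103 x 0.03458 = 0.003814 mol.
n(HBr) in the aliquot = 0.003814 mol.
[diluted HBr] = 0.003814 / 0.01190 = 0.3205 M.
Dilution factor = 100.0/18.57 = 5.385, so [stock] = 0.3205 x 5.385 = 1.73 M.

1.73 M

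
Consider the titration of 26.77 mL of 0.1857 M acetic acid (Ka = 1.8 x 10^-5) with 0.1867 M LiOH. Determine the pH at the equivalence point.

8.86

n(CH3COOH) = 0.1857 x 0.02677 = 0.004971 mol; V(LiOH) at equivalence = 0.004971/0.1867 = 0.02663 L.
At equivalence all the acid is converted to CH3COO-; total volume = 0.02677 + 0.02663 = 0.05340 L, so [CH3COO-] = 0.004971/0.05340 = 0.09310 M.
Kb = Kw/Ka = 1.0e-14 / 1.8 x 10^-5 = 5.56e-10.
[OH^-] = sqrt(Kb x [CH3COO-]) = sqrt(5.56e-10 x 0.09310) = 7.19e-6 M.
pOH = 5.14, so pH = 14.00 - 5.14 = 8.86.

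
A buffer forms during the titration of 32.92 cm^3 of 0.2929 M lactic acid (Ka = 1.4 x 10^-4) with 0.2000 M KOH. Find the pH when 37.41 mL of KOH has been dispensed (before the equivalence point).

Initial n(HC3H5O3) = 0.2929 x 0.03292 = 0.009642 mol.
n(KOH) added = 0.2000 x 0.03741 = 0.007482 mol, converting that many moles of HC3H5O3 to C3H5O3-.
Remaining n(HC3H5O3) = 0.002160 mol; n(C3H5O3-) = 0.007482 mol.
By Henderson-Hasselbalch, pH = pKa + log([A^-]/[HA]) = 3.85 + log(0.007482/0.002160) = 3.85 + (+0.54) = 4.39.

4.39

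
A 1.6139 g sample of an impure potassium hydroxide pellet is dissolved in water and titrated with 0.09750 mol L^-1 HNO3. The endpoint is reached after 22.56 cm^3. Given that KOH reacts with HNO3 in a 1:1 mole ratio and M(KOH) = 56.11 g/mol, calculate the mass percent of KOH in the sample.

n(HNO3) = 0.09750 x 0.02256 = 0.002200 mol.
n(KOH) = 0.002200 / 1 = 0.002200 mol.
mass of KOH = 0.002200 x 56.11 = 0.1234 g.
% purity = 0.1234 / 1.6139 x 100 = 7.65%.

7.65%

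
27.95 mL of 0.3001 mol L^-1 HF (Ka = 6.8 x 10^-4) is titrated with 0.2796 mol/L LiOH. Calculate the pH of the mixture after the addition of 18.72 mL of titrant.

Initial n(HF) = 0.3001 x 0.02795 = 0.008388 mol.
n(LiOH) added = 0.2796 x 0.01872 = 0.005234 mol, converting that many moles of HF to F-.
Remaining n(HF) = 0.003154 mol; n(F-) = 0.005234 mol.
By Henderson-Hasselbalch, pH = pKa + log([A^-]/[HA]) = 3.17 + log(0.005234/0.003154) = 3.17 + (+0.22) = 3.39.

3.39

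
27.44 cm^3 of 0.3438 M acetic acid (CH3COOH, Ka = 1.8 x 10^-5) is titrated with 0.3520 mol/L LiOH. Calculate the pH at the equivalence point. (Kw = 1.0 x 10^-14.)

8.99

n(CH3COOH) = 0.3438 x 0.02744 = 0.009434 mol; V(LiOH) at equivalence = 0.009434/0.3520 = 0.02680 L.
At equivalence all the acid is converted to CH3COO-; total volume = 0.02744 + 0.02680 = 0.05424 L, so [CH3COO-] = 0.009434/0.05424 = 0.1739 M.
Kb = Kw/Ka = 1.0e-14 / 1.8 x 10^-5 = 5.56e-10.
[OH^-] = sqrt(Kb x [CH3COO-]) = sqrt(5.56e-10 x 0.1739) = 9.83e-6 M.
pOH = 5.01, so pH = 14.00 - 5.01 = 8.99.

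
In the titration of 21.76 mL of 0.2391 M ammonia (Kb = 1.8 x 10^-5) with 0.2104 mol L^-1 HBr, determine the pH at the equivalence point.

5.10

n(NH3) = 0.2391 x 0.02176 = 0.005203 mol; V(HBr) at equivalence = 0.005203/0.2104 = 0.02473 L.
At equivalence the base is fully converted to NH4+; total volume = 0.04649 L, so [NH4+] = 0.005203/0.04649 = 0.1119 M.
Ka(NH4+) = Kw/Kb = 1.0e-14 / 1.8 x 10^-5 = 5.56e-10.
[H^+] = sqrt(Ka x [NH4+]) = sqrt(5.56e-10 x 0.1119) = 7.89e-6 M.
pH = -log(7.89e-6) = 5.10.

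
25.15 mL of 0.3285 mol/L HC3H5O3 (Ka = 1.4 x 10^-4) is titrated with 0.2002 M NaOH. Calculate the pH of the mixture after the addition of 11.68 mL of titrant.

Initial n(HC3H5O3) = 0.3285 x 0.02515 = 0.008262 mol.
n(NaOH) added = 0.2002 x 0.01168 = 0.002338 mol, converting that many moles of HC3H5O3 to C3H5O3-.
Remaining n(HC3H5O3) = 0.005923 mol; n(C3H5O3-) = 0.002338 mol.
By Henderson-Hasselbalch, pH = pKa + log([A^-]/[HA]) = 3.85 + log(0.002338/0.005923) = 3.85 + (-0.40) = 3.45.

3.45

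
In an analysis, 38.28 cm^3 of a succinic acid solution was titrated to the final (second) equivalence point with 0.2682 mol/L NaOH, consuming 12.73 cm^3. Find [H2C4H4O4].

n(NaOH) = 0.2682 x 0.01273 = 0.003414 mol.
At the final (second) equivalence point, 2 mol OH^- react per mol H2C4H4O4, so n(H2C4H4O4) = 0.003414 / 2 = 0.001707 mol.
[H2C4H4O4] = 0.001707 / 0.03828 L = 0.0446 M.

0.0446 M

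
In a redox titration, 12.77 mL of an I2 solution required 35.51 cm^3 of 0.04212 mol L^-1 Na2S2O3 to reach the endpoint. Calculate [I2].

n(Na2S2O3) = 0.04212 x 0.03551 = 0.001496 mol.
From the balanced equation, 2 mol Na2S2O3 reacts with 1 mol I2, so n(I2) = 0.001496 x 1/2 = 0.0007478 mol.
[I2] = 0.0007478 / 0.01277 L = 0.0586 M.

0.0586 M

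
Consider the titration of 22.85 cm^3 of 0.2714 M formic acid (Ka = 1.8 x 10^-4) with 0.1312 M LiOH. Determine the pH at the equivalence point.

n(HCOOH) = 0.2714 x 0.02285 = 0.006201 mol; V(LiOH) at equivalence = 0.006201/0.1312 = 0.04727 L.
At equivalence all the acid is converted to HCOO-; total volume = 0.02285 + 0.04727 = 0.07012 L, so [HCOO-] = 0.006201/0.07012 = 0.08844 M.
Kb = Kw/Ka = 1.0e-14 / 1.8 x 10^-4 = 5.56e-11.
[OH^-] = sqrt(Kb x [HCOO-]) = sqrt(5.56e-11 x 0.08844) = 2.22e-6 M.
pOH = 5.65, so pH = 14.00 - 5.65 = 8.35.

8.35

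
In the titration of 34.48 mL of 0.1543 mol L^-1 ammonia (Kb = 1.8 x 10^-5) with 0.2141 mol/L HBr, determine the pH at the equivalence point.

5.15

n(NH3) = 0.1543 x 0.03448 = 0.005320 mol; V(HBr) at equivalence = 0.005320/0.2141 = 0.02485 L.
At equivalence the base is fully converted to NH4+; total volume = 0.05933 L, so [NH4+] = 0.005320/0.05933 = 0.08967 M.
Ka(NH4+) = Kw/Kb = 1.0e-14 / 1.8 x 10^-5 = 5.56e-10.
[H^+] = sqrt(Ka x [NH4+]) = sqrt(5.56e-10 x 0.08967) = 7.06e-6 M.
pH = -log(7.06e-6) = 5.15.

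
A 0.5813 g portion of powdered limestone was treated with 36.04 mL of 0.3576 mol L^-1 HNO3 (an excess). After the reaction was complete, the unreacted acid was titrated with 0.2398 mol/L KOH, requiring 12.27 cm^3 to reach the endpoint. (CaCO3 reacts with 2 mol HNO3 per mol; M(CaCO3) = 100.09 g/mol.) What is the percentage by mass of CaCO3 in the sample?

85.6%

Total n(HNO3) added = 0.3576 x 0.03604 = 0.01289 mol.
n(KOH) used = 0.2398 x 0.01227 = 0.002942 mol, which equals the excess n(HNO3).
So n(HNO3) consumed by the sample = 0.01289 - 0.002942 = 0.009946 mol.
n(CaCO3) = 0.009946 / 2 = 0.004973 mol.
mass CaCO3 = 0.004973 x 100.09 = 0.4977 g, so %CaCO3 = 0.4977/0.5813 x 100 = 85.6%.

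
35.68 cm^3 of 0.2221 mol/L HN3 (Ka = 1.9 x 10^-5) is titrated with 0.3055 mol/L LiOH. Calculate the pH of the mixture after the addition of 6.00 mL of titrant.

4.20

Initial n(HN3) = 0.2221 x 0.03568 = 0.007925 mol.
n(LiOH) added = 0.3055 x 0.006000 = 0.001833 mol, converting that many moles of HN3 to N3-.
Remaining n(HN3) = 0.006092 mol; n(N3-) = 0.001833 mol.
By Henderson-Hasselbalch, pH = pKa + log([A^-]/[HA]) = 4.72 + log(0.001833/0.006092) = 4.72 + (-0.52) = 4.20.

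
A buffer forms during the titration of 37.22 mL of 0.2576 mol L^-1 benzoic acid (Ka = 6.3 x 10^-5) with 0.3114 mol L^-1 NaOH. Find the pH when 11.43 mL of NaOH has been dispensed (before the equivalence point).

Initial n(C6H5COOH) = 0.2576 x 0.03722 = 0.009588 mol.
n(NaOH) added = 0.3114 x 0.01143 = 0.003559 mol, converting that many moles of C6H5COOH to C6H5COO-.
Remaining n(C6H5COOH) = 0.006029 mol; n(C6H5COO-) = 0.003559 mol.
By Henderson-Hasselbalch, pH = pKa + log([A^-]/[HA]) = 4.20 + log(0.003559/0.006029) = 4.20 + (-0.23) = 3.97.

3.97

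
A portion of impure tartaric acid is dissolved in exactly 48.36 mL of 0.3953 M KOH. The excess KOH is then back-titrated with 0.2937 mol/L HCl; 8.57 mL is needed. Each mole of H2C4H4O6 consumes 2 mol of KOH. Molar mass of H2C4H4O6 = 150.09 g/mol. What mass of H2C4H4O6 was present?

1.25 g

Total n(KOH) added = 0.3953 x 0.04836 = 0.01912 mol.
n(HCl) used = 0.2937 x 0.008570 = 0.002517 mol, which equals the excess n(KOH).
So n(KOH) consumed by the sample = 0.01912 - 0.002517 = 0.01660 mol.
n(H2C4H4O6) = 0.01660 / 2 = 0.008300 mol.
mass = 0.008300 mol x 150.09 g/mol = 1.25 g.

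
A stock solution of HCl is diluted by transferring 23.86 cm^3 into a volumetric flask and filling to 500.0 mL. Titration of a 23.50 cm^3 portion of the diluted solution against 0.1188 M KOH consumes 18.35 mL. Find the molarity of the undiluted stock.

n(KOH) = 0.1188 x 0.01835 = 0.002180 mol.
n(HCl) in the aliquot = 0.002180 mol.
[diluted HCl] = 0.002180 / 0.02350 = 0.09277 M.
Dilution factor = 500.0/23.86 = 20.96, so [stock] = 0.09277 x 20.96 = 1.94 M.

1.94 M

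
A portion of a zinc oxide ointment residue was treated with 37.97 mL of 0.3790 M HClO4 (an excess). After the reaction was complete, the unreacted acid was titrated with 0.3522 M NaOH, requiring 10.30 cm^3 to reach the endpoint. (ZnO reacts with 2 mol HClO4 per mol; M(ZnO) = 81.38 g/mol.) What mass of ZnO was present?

Total n(HClO4) added = 0.3790 x 0.03797 = 0.01439 mol.
n(NaOH) used = 0.3522 x 0.01030 = 0.003628 mol, which equals the excess n(HClO4).
So n(HClO4) consumed by the sample = 0.01439 - 0.003628 = 0.01076 mol.
n(ZnO) = 0.01076 / 2 = 0.005381 mol.
mass = 0.005381 mol x 81.38 g/mol = 0.438 g.

0.438 g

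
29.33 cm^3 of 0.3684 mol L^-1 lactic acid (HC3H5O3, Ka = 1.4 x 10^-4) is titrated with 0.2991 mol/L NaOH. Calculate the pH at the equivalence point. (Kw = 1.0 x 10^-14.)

n(HC3H5O3) = 0.3684 x 0.02933 = 0.01081 mol; V(NaOH) at equivalence = 0.01081/0.2991 = 0.03613 L.
At equivalence all the acid is converted to C3H5O3-; total volume = 0.02933 + 0.03613 = 0.06546 L, so [C3H5O3-] = 0.01081/0.06546 = 0.1651 M.
Kb = Kw/Ka = 1.0e-14 / 1.4 x 10^-4 = 7.14e-11.
[OH^-] = sqrt(Kb x [C3H5O3-]) = sqrt(7.14e-11 x 0.1651) = 3.43e-6 M.
pOH = 5.46, so pH = 14.00 - 5.46 = 8.54.

8.54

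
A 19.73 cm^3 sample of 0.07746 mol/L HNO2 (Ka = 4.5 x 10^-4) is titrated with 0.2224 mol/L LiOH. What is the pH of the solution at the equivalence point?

n(HNO2) = 0.07746 x 0.01973 = 0.001528 mol; V(LiOH) at equivalence = 0.001528/0.2224 = 0.006872 L.
At equivalence all the acid is converted to NO2-; total volume = 0.01973 + 0.006872 = 0.02660 L, so [NO2-] = 0.001528/0.02660 = 0.05745 M.
Kb = Kw/Ka = 1.0e-14 / 4.5 x 10^-4 = 2.22e-11.
[OH^-] = sqrt(Kb x [NO2-]) = sqrt(2.22e-11 x 0.05745) = 1.13e-6 M.
pOH = 5.95, so pH = 14.00 - 5.95 = 8.05.

8.05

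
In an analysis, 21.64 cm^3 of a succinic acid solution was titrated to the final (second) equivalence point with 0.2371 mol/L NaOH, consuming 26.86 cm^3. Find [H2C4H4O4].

n(NaOH) = 0.2371 x 0.02686 = 0.006369 mol.
At the final (second) equivalence point, 2 mol OH^- react per mol H2C4H4O4, so n(H2C4H4O4) = 0.006369 / 2 = 0.003184 mol.
[H2C4H4O4] = 0.003184 / 0.02164 L = 0.147 M.

0.147 M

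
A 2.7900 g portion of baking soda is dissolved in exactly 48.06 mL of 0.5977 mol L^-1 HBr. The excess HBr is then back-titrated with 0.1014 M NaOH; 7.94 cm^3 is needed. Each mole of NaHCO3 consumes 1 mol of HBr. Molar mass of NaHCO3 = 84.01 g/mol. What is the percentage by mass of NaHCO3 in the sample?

Total n(HBr) added = 0.5977 x 0.04806 = 0.02873 mol.
n(NaOH) used = 0.1014 x 0.007940 = 0.0008051 mol, which equals the excess n(HBr).
So n(HBr) consumed by the sample = 0.02873 - 0.0008051 = 0.02792 mol.
n(NaHCO3) = 0.02792 / 1 = 0.02792 mol.
mass NaHCO3 = 0.02792 x 84.01 = 2.346 g, so %NaHCO3 = 2.346/2.7900 x 100 = 84.1%.

84.1%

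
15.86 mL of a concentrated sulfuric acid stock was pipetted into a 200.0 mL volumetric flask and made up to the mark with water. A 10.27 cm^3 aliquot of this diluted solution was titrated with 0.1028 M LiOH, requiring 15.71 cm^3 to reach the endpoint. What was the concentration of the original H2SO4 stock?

0.992 M

n(LiOH) = 0.1028 x 0.01571 = 0.001615 mol.
n(H2SO4) in the aliquot = 0.001615 x 1/2 = 0.0008075 mol.
[diluted H2SO4] = 0.0008075 / 0.01027 = 0.07863 M.
Dilution factor = 200.0/15.86 = 12.61, so [stock] = 0.07863 x 12.61 = 0.992 M.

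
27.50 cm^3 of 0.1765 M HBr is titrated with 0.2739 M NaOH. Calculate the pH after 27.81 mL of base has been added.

n(acid) = 0.1765 x 0.02750 = 0.004854 mol; n(NaOH) added = 0.2739 x 0.02781 = 0.007617 mol.
Base is in excess by 0.007617 - 0.004854 = 0.002763 mol in a total volume of 0.05531 L.
[OH^-] = 0.002763/0.05531 = 0.04996 M, so pOH = 1.30 and pH = 14.00 - 1.30 = 12.70.

12.70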